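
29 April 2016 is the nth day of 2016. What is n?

Days in months before April: 31 + 29 + 31 = 91.
Plus 29 days into April → day 120.

120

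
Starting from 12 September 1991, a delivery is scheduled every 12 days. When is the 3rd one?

6 October 1991

The 3rd occurrence is 2 intervals after the first: 2 × 12 = 24 days after 12 September 1991.
September has 30 days — 18 days to the end of September leaves 6.
6 days into October → 6 October 1991.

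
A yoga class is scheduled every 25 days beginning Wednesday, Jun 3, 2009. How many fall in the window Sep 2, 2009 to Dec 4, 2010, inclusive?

Occurrences land 25·i days after Jun 3, 2009 for i = 0, 1, 2, …
Sep 2, 2009 is 91 days after the start; 91 ÷ 25 = 3 remainder 16; since the remainder is 16, round up to i = 4. First occurrence in the window: #5 on Sep 11, 2009 (4×25 = 100 days in).
Dec 4, 2010 is 549 days after the start; 549 ÷ 25 = 21 remainder 24. Last occurrence in the window: #22 on Nov 10, 2010.
Occurrences #5 through #22: 18 in total.

18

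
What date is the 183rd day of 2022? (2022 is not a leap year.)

January has 31 days (183 − 31 = 152 remain).
February has 28 days (152 − 28 = 124 remain).
March has 31 days (124 − 31 = 93 remain).
April has 30 days (93 − 30 = 63 remain).
May has 31 days (63 − 31 = 32 remain).
June has 30 days (32 − 30 = 2 remain).
2 into July → July 2.

2022-07-02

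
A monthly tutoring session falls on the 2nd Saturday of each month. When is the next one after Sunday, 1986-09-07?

September 1986 starts on a Monday; its first Saturday is the 6th, so the 2nd Saturday is the 13th — 1986-09-13.
1986-09-13 is after 1986-09-07, so that is the next one.

1986-09-13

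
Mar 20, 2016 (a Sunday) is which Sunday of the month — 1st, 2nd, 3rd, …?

Day 20 falls in week ⌈20/7⌉ of the month.
Days 1–7 hold the 1st Sunday, 8–14 the 2nd, 15–21 the 3rd, 22–28 the 4th, 29–31 the 5th.
20 is in the range for the 3rd.

3rd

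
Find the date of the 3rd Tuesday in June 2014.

The first Tuesday of June 2014 is June 3.
The 3rd Tuesday is 2 weeks later: 3 + 14 = 17.

17 June 2014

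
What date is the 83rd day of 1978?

January has 31 days (83 − 31 = 52 remain).
February has 28 days (52 − 28 = 24 remain).
24 into March → March 24.

March 24, 1978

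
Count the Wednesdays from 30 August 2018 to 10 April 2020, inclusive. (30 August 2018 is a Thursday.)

30 August 2018 is a Thursday; the first Wednesday on or after it is 5 September 2018 (6 days later).
From 5 September 2018 to 10 April 2020: 117 + 365 + 101 = 583 days (rest of 2018, 2019, to 10 April 2020 in 2020).
583 ÷ 7 = 83 full weeks with remainder 2, so 83 more Wednesdays after the first → 84.

84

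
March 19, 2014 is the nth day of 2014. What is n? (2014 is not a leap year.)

78

Days in months before March: 31 + 28 = 59.
Plus 19 days into March → day 78.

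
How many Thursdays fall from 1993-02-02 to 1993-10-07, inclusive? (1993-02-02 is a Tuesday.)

1993-02-02 is a Tuesday; the first Thursday on or after it is 1993-02-04 (2 days later).
From 1993-02-04 to 1993-10-07: 24 + 31 + 30 + 31 + 30 + 31 + 31 + 30 + 7 = 245 days (rest of February, March, April, May, June, July, August, September, October).
245 ÷ 7 = 35 full weeks with remainder 0, so 35 more Thursdays after the first → 36.

36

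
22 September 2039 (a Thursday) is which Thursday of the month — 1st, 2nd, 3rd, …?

4th

Day 22 falls in week ⌈22/7⌉ of the month.
Days 1–7 hold the 1st Thursday, 8–14 the 2nd, 15–21 the 3rd, 22–28 the 4th, 29–31 the 5th.
22 is in the range for the 4th.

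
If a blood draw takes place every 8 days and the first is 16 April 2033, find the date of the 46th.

11 April 2034

The 46th occurrence is 45 intervals after the first: 45 × 8 = 360 days after 16 April 2033.
April has 30 days — 14 days to the end of April leaves 346.
May has 31 days (315 left).
June has 30 days (285 left).
July has 31 days (254 left).
August has 31 days (223 left).
September has 30 days (193 left).
October has 31 days (162 left).
November has 30 days (132 left).
December has 31 days (101 left).
January has 31 days (70 left).
February has 28 days (42 left).
March has 31 days (11 left).
11 days into April → 11 April 2034.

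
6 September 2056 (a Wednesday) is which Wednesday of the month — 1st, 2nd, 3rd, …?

Day 6 falls in week ⌈6/7⌉ of the month.
Days 1–7 hold the 1st Wednesday, 8–14 the 2nd, 15–21 the 3rd, 22–28 the 4th, 29–31 the 5th.
6 is in the range for the 1st.

1st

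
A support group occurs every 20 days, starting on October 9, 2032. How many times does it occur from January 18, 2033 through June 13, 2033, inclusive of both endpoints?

7

Occurrences land 20·i days after October 9, 2032 for i = 0, 1, 2, …
January 18, 2033 is 101 days after the start; 101 ÷ 20 = 5 remainder 1; since the remainder is 1, round up to i = 6. First occurrence in the window: #7 on February 6, 2033 (6×20 = 120 days in).
June 13, 2033 is 247 days after the start; 247 ÷ 20 = 12 remainder 7. Last occurrence in the window: #13 on June 6, 2033.
Occurrences #7 through #13: 7 in total.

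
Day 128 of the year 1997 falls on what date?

May 8, 1997

January has 31 days (128 − 31 = 97 remain).
February has 28 days (97 − 28 = 69 remain).
March has 31 days (69 − 31 = 38 remain).
April has 30 days (38 − 30 = 8 remain).
8 into May → May 8.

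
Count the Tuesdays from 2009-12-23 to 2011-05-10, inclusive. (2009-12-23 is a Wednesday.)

72

2009-12-23 is a Wednesday; the first Tuesday on or after it is 2009-12-29 (6 days later).
From 2009-12-29 to 2011-05-10: 2 + 365 + 130 = 497 days (rest of 2009, 2010, to 2011-05-10 in 2011).
497 ÷ 7 = 71 full weeks with remainder 0, so 71 more Tuesdays after the first → 72.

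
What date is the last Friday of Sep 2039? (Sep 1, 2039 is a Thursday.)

Sep 30, 2039

Sep 2039 begins on a Thursday, so the first Friday is Sep 2 (1 day later).
Sep 2039 has 30 days. Adding weeks: 2, 9, 16, 23, 30 — the last one ≤ 30 is the 30th.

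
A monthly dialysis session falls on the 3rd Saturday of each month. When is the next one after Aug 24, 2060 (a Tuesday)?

Sep 18, 2060

Aug 2060 starts on a Sunday; its first Saturday is the 7th, so the 3rd Saturday is the 21st — Aug 21, 2060.
That is not after Aug 24, 2060, so look at Sep 2060.
Sep 2060 starts on a Wednesday; its first Saturday is the 4th, so the 3rd Saturday is the 18th — Sep 18, 2060.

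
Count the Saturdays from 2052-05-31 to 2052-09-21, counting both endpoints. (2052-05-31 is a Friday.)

2052-05-31 is a Friday; the first Saturday on or after it is 2052-06-01 (1 day later).
From 2052-06-01 to 2052-09-21: 29 + 31 + 31 + 21 = 112 days (rest of June, July, August, September).
112 ÷ 7 = 16 full weeks with remainder 0, so 16 more Saturdays after the first → 17.

17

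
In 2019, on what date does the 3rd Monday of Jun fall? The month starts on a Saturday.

Jun 2019 begins on a Saturday, so the first Monday is Jun 3 (2 days later).
The 3rd Monday is 2 weeks later: 3 + 14 = 17.

Jun 17, 2019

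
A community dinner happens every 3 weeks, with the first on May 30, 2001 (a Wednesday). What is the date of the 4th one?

The 4th occurrence is 3 intervals after the first: 3 × 21 = 63 days after May 30, 2001.
May has 31 days — 1 day to the end of May leaves 62.
June has 30 days (32 left).
July has 31 days (1 left).
1 day into August → August 1, 2001.

August 1, 2001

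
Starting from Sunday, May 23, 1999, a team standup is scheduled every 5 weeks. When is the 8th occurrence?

The 8th occurrence is 7 intervals after the first: 7 × 35 = 245 days after May 23, 1999.
May has 31 days — 8 days to the end of May leaves 237.
June has 30 days (207 left).
July has 31 days (176 left).
August has 31 days (145 left).
September has 30 days (115 left).
October has 31 days (84 left).
November has 30 days (54 left).
December has 31 days (23 left).
23 days into January → January 23, 2000.

January 23, 2000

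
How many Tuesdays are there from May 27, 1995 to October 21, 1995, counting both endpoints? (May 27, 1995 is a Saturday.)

21

May 27, 1995 is a Saturday; the first Tuesday on or after it is May 30, 1995 (3 days later).
From May 30, 1995 to October 21, 1995: 1 + 30 + 31 + 31 + 30 + 21 = 144 days (rest of May, June, July, August, September, October).
144 ÷ 7 = 20 full weeks with remainder 4, so 20 more Tuesdays after the first → 21.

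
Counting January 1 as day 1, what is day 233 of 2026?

August 21, 2026

January has 31 days (233 − 31 = 202 remain).
February has 28 days (202 − 28 = 174 remain).
March has 31 days (174 − 31 = 143 remain).
April has 30 days (143 − 30 = 113 remain).
May has 31 days (113 − 31 = 82 remain).
June has 30 days (82 − 30 = 52 remain).
July has 31 days (52 − 31 = 21 remain).
21 into August → August 21.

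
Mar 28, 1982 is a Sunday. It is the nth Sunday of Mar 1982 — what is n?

Day 28 falls in week ⌈28/7⌉ of the month.
Days 1–7 hold the 1st Sunday, 8–14 the 2nd, 15–21 the 3rd, 22–28 the 4th, 29–31 the 5th.
28 is in the range for the 4th.

4th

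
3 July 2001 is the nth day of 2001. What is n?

184

Days in months before July: 31 + 28 + 31 + 30 + 31 + 30 = 181.
Plus 3 days into July → day 184.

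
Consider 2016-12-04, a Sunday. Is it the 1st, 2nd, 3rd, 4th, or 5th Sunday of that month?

Day 4 falls in week ⌈4/7⌉ of the month.
Days 1–7 hold the 1st Sunday, 8–14 the 2nd, 15–21 the 3rd, 22–28 the 4th, 29–31 the 5th.
4 is in the range for the 1st.

1st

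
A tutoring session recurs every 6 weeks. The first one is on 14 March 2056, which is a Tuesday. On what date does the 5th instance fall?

The 5th occurrence is 4 intervals after the first: 4 × 42 = 168 days after 14 March 2056.
March has 31 days — 17 days to the end of March leaves 151.
April has 30 days (121 left).
May has 31 days (90 left).
June has 30 days (60 left).
July has 31 days (29 left).
29 days into August → 29 August 2056.

29 August 2056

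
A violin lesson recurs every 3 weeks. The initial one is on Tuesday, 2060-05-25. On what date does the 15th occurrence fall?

2061-03-15

The 15th occurrence is 14 intervals after the first: 14 × 21 = 294 days after 2060-05-25.
May has 31 days — 6 days to the end of May leaves 288.
June has 30 days (258 left).
July has 31 days (227 left).
August has 31 days (196 left).
September has 30 days (166 left).
October has 31 days (135 left).
November has 30 days (105 left).
December has 31 days (74 left).
January has 31 days (43 left).
February has 28 days (15 left).
15 days into March → 2061-03-15.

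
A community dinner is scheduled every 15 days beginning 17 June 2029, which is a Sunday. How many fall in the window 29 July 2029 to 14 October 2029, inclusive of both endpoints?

Occurrences land 15·i days after 17 June 2029 for i = 0, 1, 2, …
29 July 2029 is 42 days after the start; 42 ÷ 15 = 2 remainder 12; since the remainder is 12, round up to i = 3. First occurrence in the window: #4 on 1 August 2029 (3×15 = 45 days in).
14 October 2029 is 119 days after the start; 119 ÷ 15 = 7 remainder 14. Last occurrence in the window: #8 on 30 September 2029.
Occurrences #4 through #8: 5 in total.

5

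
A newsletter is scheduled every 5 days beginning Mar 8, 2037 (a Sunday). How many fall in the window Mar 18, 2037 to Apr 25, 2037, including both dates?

Occurrences land 5·i days after Mar 8, 2037 for i = 0, 1, 2, …
Mar 18, 2037 is 10 days after the start; 10 ÷ 5 = 2 remainder 0. First occurrence in the window: #3 on Mar 18, 2037 (2×5 = 10 days in).
Apr 25, 2037 is 48 days after the start; 48 ÷ 5 = 9 remainder 3. Last occurrence in the window: #10 on Apr 22, 2037.
Occurrences #3 through #10: 8 in total.

8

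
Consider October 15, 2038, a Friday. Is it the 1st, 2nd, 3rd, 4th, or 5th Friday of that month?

3rd

Day 15 falls in week ⌈15/7⌉ of the month.
Days 1–7 hold the 1st Friday, 8–14 the 2nd, 15–21 the 3rd, 22–28 the 4th, 29–31 the 5th.
15 is in the range for the 3rd.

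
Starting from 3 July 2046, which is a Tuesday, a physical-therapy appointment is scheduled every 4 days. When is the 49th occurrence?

11 January 2047

The 49th occurrence is 48 intervals after the first: 48 × 4 = 192 days after 3 July 2046.
July has 31 days — 28 days to the end of July leaves 164.
August has 31 days (133 left).
September has 30 days (103 left).
October has 31 days (72 left).
November has 30 days (42 left).
December has 31 days (11 left).
11 days into January → 11 January 2047.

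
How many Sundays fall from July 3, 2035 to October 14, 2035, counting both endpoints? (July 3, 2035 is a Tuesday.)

15

July 3, 2035 is a Tuesday; the first Sunday on or after it is July 8, 2035 (5 days later).
From July 8, 2035 to October 14, 2035: 23 + 31 + 30 + 14 = 98 days (rest of July, August, September, October).
98 ÷ 7 = 14 full weeks with remainder 0, so 14 more Sundays after the first → 15.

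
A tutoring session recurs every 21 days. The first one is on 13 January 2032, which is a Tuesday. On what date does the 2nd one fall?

The 2nd occurrence is 1 interval after the first: 1 × 21 = 21 days after 13 January 2032.
January has 31 days — 18 days to the end of January leaves 3.
3 days into February → 3 February 2032.

3 February 2032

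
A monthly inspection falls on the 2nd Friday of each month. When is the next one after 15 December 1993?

December 1993 starts on a Wednesday; its first Friday is the 3rd, so the 2nd Friday is the 10th — 10 December 1993.
That is not after 15 December 1993, so look at January 1994.
January 1994 starts on a Saturday; its first Friday is the 7th, so the 2nd Friday is the 14th — 14 January 1994.

14 January 1994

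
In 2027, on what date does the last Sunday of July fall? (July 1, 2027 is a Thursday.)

July 25, 2027

July 2027 begins on a Thursday, so the first Sunday is July 4 (3 days later).
July 2027 has 31 days. Adding weeks: 4, 11, 18, 25 — the last one ≤ 31 is the 25th.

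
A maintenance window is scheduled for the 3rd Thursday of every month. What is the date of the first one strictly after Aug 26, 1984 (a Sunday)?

Sep 20, 1984

Aug 1984 starts on a Wednesday; its first Thursday is the 2nd, so the 3rd Thursday is the 16th — Aug 16, 1984.
That is not after Aug 26, 1984, so look at Sep 1984.
Sep 1984 starts on a Saturday; its first Thursday is the 6th, so the 3rd Thursday is the 20th — Sep 20, 1984.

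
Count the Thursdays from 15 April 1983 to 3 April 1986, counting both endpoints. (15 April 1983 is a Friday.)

155

15 April 1983 is a Friday; the first Thursday on or after it is 21 April 1983 (6 days later).
From 21 April 1983 to 3 April 1986: 254 + 366 + 365 + 93 = 1078 days (rest of 1983, 1984, 1985, to 3 April 1986 in 1986).
1078 ÷ 7 = 154 full weeks with remainder 0, so 154 more Thursdays after the first → 155.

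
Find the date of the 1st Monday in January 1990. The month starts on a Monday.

January 1990 begins on a Monday, so the first Monday is January 1.

1 January 1990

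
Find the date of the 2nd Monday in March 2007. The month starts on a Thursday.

March 12, 2007

March 2007 begins on a Thursday, so the first Monday is March 5 (4 days later).
The 2nd Monday is 1 weeks later: 5 + 7 = 12.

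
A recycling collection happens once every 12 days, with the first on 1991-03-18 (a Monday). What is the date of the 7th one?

The 7th occurrence is 6 intervals after the first: 6 × 12 = 72 days after 1991-03-18.
March has 31 days — 13 days to the end of March leaves 59.
April has 30 days (29 left).
29 days into May → 1991-05-29.

1991-05-29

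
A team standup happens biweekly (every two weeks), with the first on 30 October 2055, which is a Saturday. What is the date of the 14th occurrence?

29 April 2056

The 14th occurrence is 13 intervals after the first: 13 × 14 = 182 days after 30 October 2055.
October has 31 days — 1 day to the end of October leaves 181.
November has 30 days (151 left).
December has 31 days (120 left).
January has 31 days (89 left).
February has 29 days (60 left).
March has 31 days (29 left).
29 days into April → 29 April 2056.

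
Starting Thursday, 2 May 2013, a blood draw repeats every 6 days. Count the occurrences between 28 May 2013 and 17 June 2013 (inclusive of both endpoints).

3

Occurrences land 6·i days after 2 May 2013 for i = 0, 1, 2, …
28 May 2013 is 26 days after the start; 26 ÷ 6 = 4 remainder 2; since the remainder is 2, round up to i = 5. First occurrence in the window: #6 on 1 June 2013 (5×6 = 30 days in).
17 June 2013 is 46 days after the start; 46 ÷ 6 = 7 remainder 4. Last occurrence in the window: #8 on 13 June 2013.
Occurrences #6 through #8: 3 in total.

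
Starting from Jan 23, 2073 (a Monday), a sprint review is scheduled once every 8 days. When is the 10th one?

The 10th occurrence is 9 intervals after the first: 9 × 8 = 72 days after Jan 23, 2073.
Jan has 31 days — 8 days to the end of Jan leaves 64.
Feb has 28 days (36 left).
Mar has 31 days (5 left).
5 days into Apr → Apr 5, 2073.

Apr 5, 2073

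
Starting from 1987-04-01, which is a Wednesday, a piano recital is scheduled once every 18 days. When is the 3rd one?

1987-05-07

The 3rd occurrence is 2 intervals after the first: 2 × 18 = 36 days after 1987-04-01.
April has 30 days — 29 days to the end of April leaves 7.
7 days into May → 1987-05-07.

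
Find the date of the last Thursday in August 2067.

The first Thursday of August 2067 is August 4.
August 2067 has 31 days. Adding weeks: 4, 11, 18, 25 — the last one ≤ 31 is the 25th.

25 August 2067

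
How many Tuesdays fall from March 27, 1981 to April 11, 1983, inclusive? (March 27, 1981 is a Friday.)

March 27, 1981 is a Friday; the first Tuesday on or after it is March 31, 1981 (4 days later).
From March 31, 1981 to April 11, 1983: 275 + 365 + 101 = 741 days (rest of 1981, 1982, to April 11, 1983 in 1983).
741 ÷ 7 = 105 full weeks with remainder 6, so 105 more Tuesdays after the first → 106.

106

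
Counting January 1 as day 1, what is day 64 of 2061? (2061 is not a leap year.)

Mar 5, 2061

Jan has 31 days (64 − 31 = 33 remain).
Feb has 28 days (33 − 28 = 5 remain).
5 into Mar → Mar 5.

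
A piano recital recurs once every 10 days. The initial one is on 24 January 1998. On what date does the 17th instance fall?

The 17th occurrence is 16 intervals after the first: 16 × 10 = 160 days after 24 January 1998.
January has 31 days — 7 days to the end of January leaves 153.
February has 28 days (125 left).
March has 31 days (94 left).
April has 30 days (64 left).
May has 31 days (33 left).
June has 30 days (3 left).
3 days into July → 3 July 1998.

3 July 1998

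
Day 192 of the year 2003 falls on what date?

11 July 2003

January has 31 days (192 − 31 = 161 remain).
February has 28 days (161 − 28 = 133 remain).
March has 31 days (133 − 31 = 102 remain).
April has 30 days (102 − 30 = 72 remain).
May has 31 days (72 − 31 = 41 remain).
June has 30 days (41 − 30 = 11 remain).
11 into July → July 11.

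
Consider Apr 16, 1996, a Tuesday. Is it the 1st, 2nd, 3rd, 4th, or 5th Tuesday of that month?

3rd

Day 16 falls in week ⌈16/7⌉ of the month.
Days 1–7 hold the 1st Tuesday, 8–14 the 2nd, 15–21 the 3rd, 22–28 the 4th, 29–31 the 5th.
16 is in the range for the 3rd.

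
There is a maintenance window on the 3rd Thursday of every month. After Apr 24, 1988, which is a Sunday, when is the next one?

May 19, 1988

Apr 1988 starts on a Friday; its first Thursday is the 7th, so the 3rd Thursday is the 21st — Apr 21, 1988.
That is not after Apr 24, 1988, so look at May 1988.
May 1988 starts on a Sunday; its first Thursday is the 5th, so the 3rd Thursday is the 19th — May 19, 1988.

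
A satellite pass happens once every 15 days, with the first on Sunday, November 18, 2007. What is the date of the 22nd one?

September 28, 2008

The 22nd occurrence is 21 intervals after the first: 21 × 15 = 315 days after November 18, 2007.
November has 30 days — 12 days to the end of November leaves 303.
December has 31 days (272 left).
January has 31 days (241 left).
February has 29 days (212 left).
March has 31 days (181 left).
April has 30 days (151 left).
May has 31 days (120 left).
June has 30 days (90 left).
July has 31 days (59 left).
August has 31 days (28 left).
28 days into September → September 28, 2008.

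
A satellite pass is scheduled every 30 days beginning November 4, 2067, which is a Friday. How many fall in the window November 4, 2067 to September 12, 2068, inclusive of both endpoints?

11

Occurrences land 30·i days after November 4, 2067 for i = 0, 1, 2, …
The window opens on the start date, so the first occurrence inside is #1 on November 4, 2067.
September 12, 2068 is 313 days after the start; 313 ÷ 30 = 10 remainder 13. Last occurrence in the window: #11 on August 30, 2068.
Occurrences #1 through #11: 11 in total.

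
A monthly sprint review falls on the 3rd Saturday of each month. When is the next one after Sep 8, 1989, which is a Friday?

Sep 16, 1989

Sep 1989 starts on a Friday; its first Saturday is the 2nd, so the 3rd Saturday is the 16th — Sep 16, 1989.
Sep 16, 1989 is after Sep 8, 1989, so that is the next one.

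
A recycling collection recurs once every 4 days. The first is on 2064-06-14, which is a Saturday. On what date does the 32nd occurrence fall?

2064-10-16

The 32nd occurrence is 31 intervals after the first: 31 × 4 = 124 days after 2064-06-14.
June has 30 days — 16 days to the end of June leaves 108.
July has 31 days (77 left).
August has 31 days (46 left).
September has 30 days (16 left).
16 days into October → 2064-10-16.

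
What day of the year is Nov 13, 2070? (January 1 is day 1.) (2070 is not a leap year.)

Days in months before Nov: 31 + 28 + 31 + 30 + 31 + 30 + 31 + 31 + 30 + 31 = 304.
Plus 13 days into Nov → day 317.

317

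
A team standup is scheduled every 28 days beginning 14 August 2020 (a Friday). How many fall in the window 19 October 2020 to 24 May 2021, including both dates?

Occurrences land 28·i days after 14 August 2020 for i = 0, 1, 2, …
19 October 2020 is 66 days after the start; 66 ÷ 28 = 2 remainder 10; since the remainder is 10, round up to i = 3. First occurrence in the window: #4 on 6 November 2020 (3×28 = 84 days in).
24 May 2021 is 283 days after the start; 283 ÷ 28 = 10 remainder 3. Last occurrence in the window: #11 on 21 May 2021.
Occurrences #4 through #11: 8 in total.

8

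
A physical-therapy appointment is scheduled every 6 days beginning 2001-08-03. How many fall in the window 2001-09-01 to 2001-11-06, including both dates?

11

Occurrences land 6·i days after 2001-08-03 for i = 0, 1, 2, …
2001-09-01 is 29 days after the start; 29 ÷ 6 = 4 remainder 5; since the remainder is 5, round up to i = 5. First occurrence in the window: #6 on 2001-09-02 (5×6 = 30 days in).
2001-11-06 is 95 days after the start; 95 ÷ 6 = 15 remainder 5. Last occurrence in the window: #16 on 2001-11-01.
Occurrences #6 through #16: 11 in total.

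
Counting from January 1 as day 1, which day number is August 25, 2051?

Days in months before August: 31 + 28 + 31 + 30 + 31 + 30 + 31 = 212.
Plus 25 days into August → day 237.

237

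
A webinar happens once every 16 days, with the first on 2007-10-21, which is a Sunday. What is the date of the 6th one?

2008-01-09

The 6th occurrence is 5 intervals after the first: 5 × 16 = 80 days after 2007-10-21.
October has 31 days — 10 days to the end of October leaves 70.
November has 30 days (40 left).
December has 31 days (9 left).
9 days into January → 2008-01-09.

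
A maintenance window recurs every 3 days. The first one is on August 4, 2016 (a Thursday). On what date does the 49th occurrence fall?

The 49th occurrence is 48 intervals after the first: 48 × 3 = 144 days after August 4, 2016.
August has 31 days — 27 days to the end of August leaves 117.
September has 30 days (87 left).
October has 31 days (56 left).
November has 30 days (26 left).
26 days into December → December 26, 2016.

December 26, 2016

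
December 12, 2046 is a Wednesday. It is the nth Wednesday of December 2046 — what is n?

Day 12 falls in week ⌈12/7⌉ of the month.
Days 1–7 hold the 1st Wednesday, 8–14 the 2nd, 15–21 the 3rd, 22–28 the 4th, 29–31 the 5th.
12 is in the range for the 2nd.

2nd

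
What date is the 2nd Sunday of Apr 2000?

Apr 9, 2000

The first Sunday of Apr 2000 is Apr 2.
The 2nd Sunday is 1 weeks later: 2 + 7 = 9.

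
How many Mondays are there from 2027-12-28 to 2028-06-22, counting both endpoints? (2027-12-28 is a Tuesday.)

25

2027-12-28 is a Tuesday; the first Monday on or after it is 2028-01-03 (6 days later).
From 2028-01-03 to 2028-06-22: 28 + 29 + 31 + 30 + 31 + 22 = 171 days (rest of January, February, March, April, May, June).
171 ÷ 7 = 24 full weeks with remainder 3, so 24 more Mondays after the first → 25.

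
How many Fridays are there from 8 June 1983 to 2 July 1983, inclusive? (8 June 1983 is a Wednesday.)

8 June 1983 is a Wednesday; the first Friday on or after it is 10 June 1983 (2 days later).
From 10 June 1983 to 2 July 1983: 20 + 2 = 22 days (rest of June, July).
22 ÷ 7 = 3 full weeks with remainder 1, so 3 more Fridays after the first → 4.

4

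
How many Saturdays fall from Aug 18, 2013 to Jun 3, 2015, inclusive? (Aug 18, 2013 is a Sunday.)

93

Aug 18, 2013 is a Sunday; the first Saturday on or after it is Aug 24, 2013 (6 days later).
From Aug 24, 2013 to Jun 3, 2015: 129 + 365 + 154 = 648 days (rest of 2013, 2014, to Jun 3, 2015 in 2015).
648 ÷ 7 = 92 full weeks with remainder 4, so 92 more Saturdays after the first → 93.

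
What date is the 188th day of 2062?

July 7, 2062

January has 31 days (188 − 31 = 157 remain).
February has 28 days (157 − 28 = 129 remain).
March has 31 days (129 − 31 = 98 remain).
April has 30 days (98 − 30 = 68 remain).
May has 31 days (68 − 31 = 37 remain).
June has 30 days (37 − 30 = 7 remain).
7 into July → July 7.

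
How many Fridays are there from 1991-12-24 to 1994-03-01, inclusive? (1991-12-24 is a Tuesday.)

114

1991-12-24 is a Tuesday; the first Friday on or after it is 1991-12-27 (3 days later).
From 1991-12-27 to 1994-03-01: 4 + 366 + 365 + 60 = 795 days (rest of 1991, 1992, 1993, to 1994-03-01 in 1994).
795 ÷ 7 = 113 full weeks with remainder 4, so 113 more Fridays after the first → 114.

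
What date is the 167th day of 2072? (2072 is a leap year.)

15 June 2072

January has 31 days (167 − 31 = 136 remain).
February has 29 days (136 − 29 = 107 remain).
March has 31 days (107 − 31 = 76 remain).
April has 30 days (76 − 30 = 46 remain).
May has 31 days (46 − 31 = 15 remain).
15 into June → June 15.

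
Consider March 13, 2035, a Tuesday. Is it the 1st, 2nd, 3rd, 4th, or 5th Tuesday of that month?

Day 13 falls in week ⌈13/7⌉ of the month.
Days 1–7 hold the 1st Tuesday, 8–14 the 2nd, 15–21 the 3rd, 22–28 the 4th, 29–31 the 5th.
13 is in the range for the 2nd.

2nd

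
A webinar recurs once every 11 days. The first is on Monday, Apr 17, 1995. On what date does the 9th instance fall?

Jul 14, 1995

The 9th occurrence is 8 intervals after the first: 8 × 11 = 88 days after Apr 17, 1995.
Apr has 30 days — 13 days to the end of Apr leaves 75.
May has 31 days (44 left).
Jun has 30 days (14 left).
14 days into Jul → Jul 14, 1995.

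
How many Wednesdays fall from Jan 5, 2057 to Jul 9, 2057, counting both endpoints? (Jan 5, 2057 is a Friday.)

26

Jan 5, 2057 is a Friday; the first Wednesday on or after it is Jan 10, 2057 (5 days later).
From Jan 10, 2057 to Jul 9, 2057: 21 + 28 + 31 + 30 + 31 + 30 + 9 = 180 days (rest of Jan, Feb, Mar, Apr, May, Jun, Jul).
180 ÷ 7 = 25 full weeks with remainder 5, so 25 more Wednesdays after the first → 26.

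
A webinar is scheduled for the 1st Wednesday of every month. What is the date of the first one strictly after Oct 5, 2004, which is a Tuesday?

Oct 2004 starts on a Friday, so its 1st Wednesday is Oct 6, 2004 (5 days in).
Oct 6, 2004 is after Oct 5, 2004, so that is the next one.

Oct 6, 2004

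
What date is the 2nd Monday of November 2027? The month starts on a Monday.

2027-11-08

November 2027 begins on a Monday, so the first Monday is November 1.
The 2nd Monday is 1 weeks later: 1 + 7 = 8.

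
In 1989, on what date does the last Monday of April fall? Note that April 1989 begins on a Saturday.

24 April 1989

April 1989 begins on a Saturday, so the first Monday is April 3 (2 days later).
April 1989 has 30 days. Adding weeks: 3, 10, 17, 24 — the last one ≤ 30 is the 24th.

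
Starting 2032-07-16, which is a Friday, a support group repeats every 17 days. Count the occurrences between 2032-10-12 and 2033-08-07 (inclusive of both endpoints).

Occurrences land 17·i days after 2032-07-16 for i = 0, 1, 2, …
2032-10-12 is 88 days after the start; 88 ÷ 17 = 5 remainder 3; since the remainder is 3, round up to i = 6. First occurrence in the window: #7 on 2032-10-26 (6×17 = 102 days in).
2033-08-07 is 387 days after the start; 387 ÷ 17 = 22 remainder 13. Last occurrence in the window: #23 on 2033-07-25.
Occurrences #7 through #23: 17 in total.

17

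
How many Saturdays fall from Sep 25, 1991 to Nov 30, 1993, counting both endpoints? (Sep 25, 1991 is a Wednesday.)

Sep 25, 1991 is a Wednesday; the first Saturday on or after it is Sep 28, 1991 (3 days later).
From Sep 28, 1991 to Nov 30, 1993: 94 + 366 + 334 = 794 days (rest of 1991, 1992, to Nov 30, 1993 in 1993).
794 ÷ 7 = 113 full weeks with remainder 3, so 113 more Saturdays after the first → 114.

114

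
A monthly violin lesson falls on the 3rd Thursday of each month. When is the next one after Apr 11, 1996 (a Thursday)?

Apr 1996 starts on a Monday; its first Thursday is the 4th, so the 3rd Thursday is the 18th — Apr 18, 1996.
Apr 18, 1996 is after Apr 11, 1996, so that is the next one.

Apr 18, 1996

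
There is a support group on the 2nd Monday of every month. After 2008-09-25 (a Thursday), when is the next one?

2008-10-13

September 2008 starts on a Monday; its first Monday is the 1st, so the 2nd Monday is the 8th — 2008-09-08.
That is not after 2008-09-25, so look at October 2008.
October 2008 starts on a Wednesday; its first Monday is the 6th, so the 2nd Monday is the 13th — 2008-10-13.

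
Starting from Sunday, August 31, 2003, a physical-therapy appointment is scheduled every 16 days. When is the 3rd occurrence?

The 3rd occurrence is 2 intervals after the first: 2 × 16 = 32 days after August 31, 2003.
August has 31 days — 0 days to the end of August leaves 32.
September has 30 days (2 left).
2 days into October → October 2, 2003.

October 2, 2003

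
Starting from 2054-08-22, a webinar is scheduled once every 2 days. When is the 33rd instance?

The 33rd occurrence is 32 intervals after the first: 32 × 2 = 64 days after 2054-08-22.
August has 31 days — 9 days to the end of August leaves 55.
September has 30 days (25 left).
25 days into October → 2054-10-25.

2054-10-25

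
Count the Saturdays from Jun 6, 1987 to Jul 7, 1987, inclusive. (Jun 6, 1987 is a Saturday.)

Jun 6, 1987 is a Saturday; the first Saturday on or after it is Jun 6, 1987.
From Jun 6, 1987 to Jul 7, 1987: 24 + 7 = 31 days (rest of Jun, Jul).
31 ÷ 7 = 4 full weeks with remainder 3, so 4 more Saturdays after the first → 5.

5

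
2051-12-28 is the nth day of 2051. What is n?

362

Days in months before December: 31 + 28 + 31 + 30 + 31 + 30 + 31 + 31 + 30 + 31 + 30 = 334.
Plus 28 days into December → day 362.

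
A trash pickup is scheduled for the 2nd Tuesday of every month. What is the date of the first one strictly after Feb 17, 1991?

Mar 12, 1991

Feb 1991 starts on a Friday; its first Tuesday is the 5th, so the 2nd Tuesday is the 12th — Feb 12, 1991.
That is not after Feb 17, 1991, so look at Mar 1991.
Mar 1991 starts on a Friday; its first Tuesday is the 5th, so the 2nd Tuesday is the 12th — Mar 12, 1991.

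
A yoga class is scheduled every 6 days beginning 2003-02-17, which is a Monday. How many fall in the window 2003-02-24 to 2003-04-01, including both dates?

6

Occurrences land 6·i days after 2003-02-17 for i = 0, 1, 2, …
2003-02-24 is 7 days after the start; 7 ÷ 6 = 1 remainder 1; since the remainder is 1, round up to i = 2. First occurrence in the window: #3 on 2003-03-01 (2×6 = 12 days in).
2003-04-01 is 43 days after the start; 43 ÷ 6 = 7 remainder 1. Last occurrence in the window: #8 on 2003-03-31.
Occurrences #3 through #8: 6 in total.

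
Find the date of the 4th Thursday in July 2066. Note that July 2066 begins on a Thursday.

July 22, 2066

July 2066 begins on a Thursday, so the first Thursday is July 1.
The 4th Thursday is 3 weeks later: 1 + 21 = 22.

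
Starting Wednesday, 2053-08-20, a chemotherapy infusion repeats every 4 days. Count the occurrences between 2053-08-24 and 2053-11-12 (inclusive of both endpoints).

21

Occurrences land 4·i days after 2053-08-20 for i = 0, 1, 2, …
2053-08-24 is 4 days after the start; 4 ÷ 4 = 1 remainder 0. First occurrence in the window: #2 on 2053-08-24 (1×4 = 4 days in).
2053-11-12 is 84 days after the start; 84 ÷ 4 = 21 remainder 0. Last occurrence in the window: #22 on 2053-11-12.
Occurrences #2 through #22: 21 in total.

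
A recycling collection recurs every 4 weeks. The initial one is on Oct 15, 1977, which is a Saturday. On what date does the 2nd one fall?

The 2nd occurrence is 1 interval after the first: 1 × 28 = 28 days after Oct 15, 1977.
Oct has 31 days — 16 days to the end of Oct leaves 12.
12 days into Nov → Nov 12, 1977.

Nov 12, 1977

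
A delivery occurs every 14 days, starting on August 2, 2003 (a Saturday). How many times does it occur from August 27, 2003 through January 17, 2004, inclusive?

Occurrences land 14·i days after August 2, 2003 for i = 0, 1, 2, …
August 27, 2003 is 25 days after the start; 25 ÷ 14 = 1 remainder 11; since the remainder is 11, round up to i = 2. First occurrence in the window: #3 on August 30, 2003 (2×14 = 28 days in).
January 17, 2004 is 168 days after the start; 168 ÷ 14 = 12 remainder 0. Last occurrence in the window: #13 on January 17, 2004.
Occurrences #3 through #13: 11 in total.

11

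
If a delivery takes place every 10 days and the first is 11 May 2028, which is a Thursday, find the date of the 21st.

27 November 2028

The 21st occurrence is 20 intervals after the first: 20 × 10 = 200 days after 11 May 2028.
May has 31 days — 20 days to the end of May leaves 180.
June has 30 days (150 left).
July has 31 days (119 left).
August has 31 days (88 left).
September has 30 days (58 left).
October has 31 days (27 left).
27 days into November → 27 November 2028.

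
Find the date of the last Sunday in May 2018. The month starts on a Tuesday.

May 2018 begins on a Tuesday, so the first Sunday is May 6 (5 days later).
May 2018 has 31 days. Adding weeks: 6, 13, 20, 27 — the last one ≤ 31 is the 27th.

2018-05-27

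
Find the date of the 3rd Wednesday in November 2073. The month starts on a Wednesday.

November 15, 2073

November 2073 begins on a Wednesday, so the first Wednesday is November 1.
The 3rd Wednesday is 2 weeks later: 1 + 14 = 15.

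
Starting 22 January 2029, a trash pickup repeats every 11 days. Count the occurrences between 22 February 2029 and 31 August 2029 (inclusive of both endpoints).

18

Occurrences land 11·i days after 22 January 2029 for i = 0, 1, 2, …
22 February 2029 is 31 days after the start; 31 ÷ 11 = 2 remainder 9; since the remainder is 9, round up to i = 3. First occurrence in the window: #4 on 24 February 2029 (3×11 = 33 days in).
31 August 2029 is 221 days after the start; 221 ÷ 11 = 20 remainder 1. Last occurrence in the window: #21 on 30 August 2029.
Occurrences #4 through #21: 18 in total.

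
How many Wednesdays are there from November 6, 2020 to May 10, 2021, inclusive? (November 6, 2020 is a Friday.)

26

November 6, 2020 is a Friday; the first Wednesday on or after it is November 11, 2020 (5 days later).
From November 11, 2020 to May 10, 2021: 19 + 31 + 31 + 28 + 31 + 30 + 10 = 180 days (rest of November, December, January, February, March, April, May).
180 ÷ 7 = 25 full weeks with remainder 5, so 25 more Wednesdays after the first → 26.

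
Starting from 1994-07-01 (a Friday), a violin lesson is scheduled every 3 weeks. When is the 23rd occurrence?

1995-10-06

The 23rd occurrence is 22 intervals after the first: 22 × 21 = 462 days after 1994-07-01.
July has 31 days — 30 days to the end of July leaves 432.
From end of July to end of 1994 is 153 days (279 left).
January has 31 days (248 left).
February has 28 days (220 left).
March has 31 days (189 left).
April has 30 days (159 left).
May has 31 days (128 left).
June has 30 days (98 left).
July has 31 days (67 left).
August has 31 days (36 left).
September has 30 days (6 left).
6 days into October → 1995-10-06.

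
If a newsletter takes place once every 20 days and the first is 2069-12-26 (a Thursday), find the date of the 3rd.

2070-02-04

The 3rd occurrence is 2 intervals after the first: 2 × 20 = 40 days after 2069-12-26.
December has 31 days — 5 days to the end of December leaves 35.
January has 31 days (4 left).
4 days into February → 2070-02-04.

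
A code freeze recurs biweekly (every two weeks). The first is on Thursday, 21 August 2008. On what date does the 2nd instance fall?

The 2nd occurrence is 1 interval after the first: 1 × 14 = 14 days after 21 August 2008.
August has 31 days — 10 days to the end of August leaves 4.
4 days into September → 4 September 2008.

4 September 2008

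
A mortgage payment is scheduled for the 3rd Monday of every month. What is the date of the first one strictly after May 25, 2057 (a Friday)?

May 2057 starts on a Tuesday; its first Monday is the 7th, so the 3rd Monday is the 21st — May 21, 2057.
That is not after May 25, 2057, so look at Jun 2057.
Jun 2057 starts on a Friday; its first Monday is the 4th, so the 3rd Monday is the 18th — Jun 18, 2057.

Jun 18, 2057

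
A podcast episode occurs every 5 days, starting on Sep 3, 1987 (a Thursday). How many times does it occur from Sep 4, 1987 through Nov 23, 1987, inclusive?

16

Occurrences land 5·i days after Sep 3, 1987 for i = 0, 1, 2, …
Sep 4, 1987 is 1 day after the start; 1 ÷ 5 = 0 remainder 1; since the remainder is 1, round up to i = 1. First occurrence in the window: #2 on Sep 8, 1987 (1×5 = 5 days in).
Nov 23, 1987 is 81 days after the start; 81 ÷ 5 = 16 remainder 1. Last occurrence in the window: #17 on Nov 22, 1987.
Occurrences #2 through #17: 16 in total.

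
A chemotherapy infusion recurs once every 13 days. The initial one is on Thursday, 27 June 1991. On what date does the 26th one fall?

The 26th occurrence is 25 intervals after the first: 25 × 13 = 325 days after 27 June 1991.
June has 30 days — 3 days to the end of June leaves 322.
July has 31 days (291 left).
August has 31 days (260 left).
September has 30 days (230 left).
October has 31 days (199 left).
November has 30 days (169 left).
December has 31 days (138 left).
January has 31 days (107 left).
February has 29 days (78 left).
March has 31 days (47 left).
April has 30 days (17 left).
17 days into May → 17 May 1992.

17 May 1992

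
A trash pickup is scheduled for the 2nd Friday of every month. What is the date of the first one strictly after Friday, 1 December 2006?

December 2006 starts on a Friday; its first Friday is the 1st, so the 2nd Friday is the 8th — 8 December 2006.
8 December 2006 is after 1 December 2006, so that is the next one.

8 December 2006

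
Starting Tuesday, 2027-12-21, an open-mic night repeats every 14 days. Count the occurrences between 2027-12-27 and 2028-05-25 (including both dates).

11

Occurrences land 14·i days after 2027-12-21 for i = 0, 1, 2, …
2027-12-27 is 6 days after the start; 6 ÷ 14 = 0 remainder 6; since the remainder is 6, round up to i = 1. First occurrence in the window: #2 on 2028-01-04 (1×14 = 14 days in).
2028-05-25 is 156 days after the start; 156 ÷ 14 = 11 remainder 2. Last occurrence in the window: #12 on 2028-05-23.
Occurrences #2 through #12: 11 in total.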